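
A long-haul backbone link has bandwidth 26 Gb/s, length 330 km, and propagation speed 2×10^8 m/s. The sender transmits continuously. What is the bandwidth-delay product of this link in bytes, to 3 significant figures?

5360000 bytes

Propagation delay = 330000 / 200000000 = 0.00165 s.
BDP = R × t_prop = 26000000000 × 0.00165 = 42900000 bits.
In bytes: 42900000/8 = 5360000 bytes.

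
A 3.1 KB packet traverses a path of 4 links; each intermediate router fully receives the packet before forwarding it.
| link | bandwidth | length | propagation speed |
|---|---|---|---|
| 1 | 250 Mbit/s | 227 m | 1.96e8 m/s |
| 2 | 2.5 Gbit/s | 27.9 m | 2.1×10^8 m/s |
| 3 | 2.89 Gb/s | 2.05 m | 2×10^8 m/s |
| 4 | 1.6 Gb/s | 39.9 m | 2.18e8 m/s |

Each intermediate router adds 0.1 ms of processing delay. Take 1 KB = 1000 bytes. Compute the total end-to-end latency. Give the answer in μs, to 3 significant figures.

L = 24800 bits.
Transmission delays (L/R per hop): 99.2, 9.92, 8.58131, 15.5 μs; sum = 133.201 μs.
Propagation delays (d/s per hop): 1.15816, 0.132857, 0.01025, 0.183028 μs; sum = 1.4843 μs.
Processing at 3 router(s): 3 × 0.1 ms = 300 μs.
End-to-end = 435 μs.

435 μs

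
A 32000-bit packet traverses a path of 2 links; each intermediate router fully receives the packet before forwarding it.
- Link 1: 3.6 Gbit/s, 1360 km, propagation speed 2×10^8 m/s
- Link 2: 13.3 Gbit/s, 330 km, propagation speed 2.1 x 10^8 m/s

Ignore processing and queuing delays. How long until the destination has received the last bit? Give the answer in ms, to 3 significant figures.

Transmission delays (L/R per hop): 0.00888889, 0.00240602 ms; sum = 0.0112949 ms.
Propagation delays (d/s per hop): 6.8, 1.57143 ms; sum = 8.37143 ms.
End-to-end = 8.38 ms.

8.38 ms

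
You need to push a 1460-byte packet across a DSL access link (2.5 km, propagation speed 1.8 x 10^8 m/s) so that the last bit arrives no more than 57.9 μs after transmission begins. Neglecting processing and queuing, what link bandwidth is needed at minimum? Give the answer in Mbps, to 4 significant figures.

L = 11680 bits.
Propagation delay = 2500 / 180000000 = 13.8889 μs.
Transmission budget = 57.9 − 13.8889 = 44.0111 μs.
R ≥ L / t_tx = 11680 bits / 4.40111e-05 s = 265.4 Mbps.

265.4 Mbps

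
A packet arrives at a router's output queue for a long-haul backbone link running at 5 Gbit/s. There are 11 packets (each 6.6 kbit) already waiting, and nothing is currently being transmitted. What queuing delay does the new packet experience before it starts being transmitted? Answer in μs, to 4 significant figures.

14.52 μs

Each queued packet: L/R = 6600/5000000000 = 1.32 μs.
11 queued → 14.52 μs.
Queuing delay = 14.52 μs.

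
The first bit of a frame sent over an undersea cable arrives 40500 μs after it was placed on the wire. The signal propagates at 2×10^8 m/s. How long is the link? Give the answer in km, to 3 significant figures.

d = s × t_prop = 200000000 × 0.0405 = 8100 km.

8100 km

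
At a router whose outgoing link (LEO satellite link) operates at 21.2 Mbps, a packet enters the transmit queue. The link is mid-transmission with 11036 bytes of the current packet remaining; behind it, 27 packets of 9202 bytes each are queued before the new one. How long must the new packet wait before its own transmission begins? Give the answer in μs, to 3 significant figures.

97900 μs

Each queued packet: L/R = 73616/21200000 = 3472.45 μs.
27 queued → 93756.2 μs.
Plus remaining 88288 bits of current packet: 4164.53 μs.
Queuing delay = 97900 μs.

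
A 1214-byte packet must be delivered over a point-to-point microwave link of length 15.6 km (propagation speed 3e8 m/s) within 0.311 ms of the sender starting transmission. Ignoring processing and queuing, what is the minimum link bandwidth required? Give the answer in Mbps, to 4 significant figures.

L = 9712 bits.
Propagation delay = 15600 / 300000000 = 0.052 ms.
Transmission budget = 0.311 − 0.052 = 0.259 ms.
R ≥ L / t_tx = 9712 bits / 0.000259 s = 37.50 Mbps.

37.50 Mbps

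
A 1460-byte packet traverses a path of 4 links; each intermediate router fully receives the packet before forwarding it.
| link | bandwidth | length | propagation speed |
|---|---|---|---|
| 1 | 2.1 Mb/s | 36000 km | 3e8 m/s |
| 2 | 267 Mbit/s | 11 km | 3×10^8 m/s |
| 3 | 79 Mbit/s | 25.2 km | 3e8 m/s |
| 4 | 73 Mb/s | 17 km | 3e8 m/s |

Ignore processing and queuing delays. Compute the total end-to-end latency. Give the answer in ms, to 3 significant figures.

L = 1460 × 8 = 11680 bits.
Transmission delays (L/R per hop): 5.5619, 0.0437453, 0.147848, 0.16 ms; sum = 5.9135 ms.
Propagation delays (d/s per hop): 120, 0.0366667, 0.084, 0.0566667 ms; sum = 120.177 ms.
End-to-end = 126 ms.

126 ms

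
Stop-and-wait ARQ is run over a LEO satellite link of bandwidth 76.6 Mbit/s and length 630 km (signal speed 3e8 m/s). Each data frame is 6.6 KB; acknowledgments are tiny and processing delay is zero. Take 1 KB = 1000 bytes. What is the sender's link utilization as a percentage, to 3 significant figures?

t_tx = L/R = 52800/76600000 = 0.000689295 s.
t_prop = 630000/300000000 = 0.0021 s; RTT = 0.0042 s.
Cycle = t_tx + RTT = 0.0048893 s.
Utilization = t_tx / cycle = 0.000689295/0.0048893 = 14.1 %.

14.1 %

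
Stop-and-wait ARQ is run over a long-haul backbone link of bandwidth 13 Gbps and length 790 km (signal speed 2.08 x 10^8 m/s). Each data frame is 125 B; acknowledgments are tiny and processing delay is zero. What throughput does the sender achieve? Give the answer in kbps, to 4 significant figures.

131.6 kbps

t_tx = L/R = 1000/13000000000 = 7.69231e-08 s.
t_prop = 790000/208000000 = 0.00379808 s; RTT = 0.00759615 s.
Cycle = t_tx + RTT = 0.00759623 s.
Throughput = L / cycle = 1000 / 0.00759623 = 131.6 kbps.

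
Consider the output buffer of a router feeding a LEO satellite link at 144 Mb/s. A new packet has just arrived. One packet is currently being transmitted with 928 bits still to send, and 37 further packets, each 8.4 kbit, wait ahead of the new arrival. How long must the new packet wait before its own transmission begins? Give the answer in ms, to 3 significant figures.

2.16 ms

Each queued packet: L/R = 8400/144000000 = 0.0583333 ms.
37 queued → 2.15833 ms.
Plus remaining 928 bits of current packet: 0.00644444 ms.
Queuing delay = 2.16 ms.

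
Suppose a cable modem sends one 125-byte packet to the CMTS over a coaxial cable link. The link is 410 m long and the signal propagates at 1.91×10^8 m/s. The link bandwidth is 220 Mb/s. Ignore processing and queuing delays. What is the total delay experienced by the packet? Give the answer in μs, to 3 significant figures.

6.69 μs

L = 125 × 8 = 1000 bits.
Transmission delay = L/R = 1000 / 220000000 = 4.54545 μs.
Propagation delay = d/s = 410 m / 191000000 m/s = 2.1466 μs.
Total = 6.69 μs.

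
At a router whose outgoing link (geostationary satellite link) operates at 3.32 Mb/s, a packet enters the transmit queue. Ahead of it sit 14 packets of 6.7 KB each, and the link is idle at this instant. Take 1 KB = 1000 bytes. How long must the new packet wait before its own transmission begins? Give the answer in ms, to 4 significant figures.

226.0 ms

Each queued packet: L/R = 53600/3320000 = 16.1446 ms.
14 queued → 226.024 ms.
Queuing delay = 226.0 ms.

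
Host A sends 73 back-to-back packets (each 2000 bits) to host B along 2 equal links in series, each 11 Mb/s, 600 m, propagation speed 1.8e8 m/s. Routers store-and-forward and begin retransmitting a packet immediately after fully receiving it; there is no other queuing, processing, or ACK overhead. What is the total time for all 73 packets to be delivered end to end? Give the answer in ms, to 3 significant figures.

13.5 ms

Per-hop transmission t_tx = L/R = 2000/11000000 = 0.181818 ms.
Per-hop propagation t_prop = 600/180000000 = 0.00333333 ms.
Pipeline fill: first packet needs 2·t_tx to clear all hops; remaining 72 packets each add one t_tx.
Total = (2+73-1)·t_tx + 2·t_prop = 74·0.181818 + 2·0.00333333 = 13.5 ms.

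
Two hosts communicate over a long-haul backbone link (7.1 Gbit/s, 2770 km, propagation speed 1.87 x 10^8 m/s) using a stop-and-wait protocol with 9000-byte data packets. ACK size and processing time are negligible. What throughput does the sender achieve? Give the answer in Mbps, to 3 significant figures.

t_tx = L/R = 72000/7100000000 = 1.01408e-05 s.
t_prop = 2770000/187000000 = 0.0148128 s; RTT = 0.0296257 s.
Cycle = t_tx + RTT = 0.0296358 s.
Throughput = L / cycle = 72000 / 0.0296358 = 2.43 Mbps.

2.43 Mbps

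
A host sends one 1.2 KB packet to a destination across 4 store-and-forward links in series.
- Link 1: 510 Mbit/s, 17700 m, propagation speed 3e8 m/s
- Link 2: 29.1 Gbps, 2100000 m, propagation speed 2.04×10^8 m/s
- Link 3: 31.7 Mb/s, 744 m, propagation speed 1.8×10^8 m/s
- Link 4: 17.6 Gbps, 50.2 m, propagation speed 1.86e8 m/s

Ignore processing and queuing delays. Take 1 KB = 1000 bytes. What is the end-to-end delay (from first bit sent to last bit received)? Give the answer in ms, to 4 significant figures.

10.68 ms

L = 9600 bits.
Transmission delays (L/R per hop): 0.0188235, 0.000329897, 0.302839, 0.000545455 ms; sum = 0.322538 ms.
Propagation delays (d/s per hop): 0.059, 10.2941, 0.00413333, 0.000269892 ms; sum = 10.3575 ms.
End-to-end = 10.68 ms.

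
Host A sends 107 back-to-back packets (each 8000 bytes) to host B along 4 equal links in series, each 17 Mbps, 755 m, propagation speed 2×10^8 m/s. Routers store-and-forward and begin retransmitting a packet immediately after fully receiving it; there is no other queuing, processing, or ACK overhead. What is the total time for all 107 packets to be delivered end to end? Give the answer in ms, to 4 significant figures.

414.1 ms

Per-hop transmission t_tx = L/R = 64000/17000000 = 3.76471 ms.
Per-hop propagation t_prop = 755/200000000 = 0.003775 ms.
Pipeline fill: first packet needs 4·t_tx to clear all hops; remaining 106 packets each add one t_tx.
Total = (4+107-1)·t_tx + 4·t_prop = 110·3.76471 + 4·0.003775 = 414.1 ms.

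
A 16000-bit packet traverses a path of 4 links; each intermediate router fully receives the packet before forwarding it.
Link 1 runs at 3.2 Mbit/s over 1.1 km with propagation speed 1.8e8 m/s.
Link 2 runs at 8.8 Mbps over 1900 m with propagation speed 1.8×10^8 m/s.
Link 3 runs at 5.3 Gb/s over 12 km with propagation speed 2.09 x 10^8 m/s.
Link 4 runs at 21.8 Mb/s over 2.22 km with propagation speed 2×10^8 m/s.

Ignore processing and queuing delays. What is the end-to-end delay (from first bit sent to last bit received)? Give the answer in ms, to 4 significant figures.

7.640 ms

Transmission delays (L/R per hop): 5, 1.81818, 0.00301887, 0.733945 ms; sum = 7.55515 ms.
Propagation delays (d/s per hop): 0.00611111, 0.0105556, 0.0574163, 0.0111 ms; sum = 0.0851829 ms.
End-to-end = 7.640 ms.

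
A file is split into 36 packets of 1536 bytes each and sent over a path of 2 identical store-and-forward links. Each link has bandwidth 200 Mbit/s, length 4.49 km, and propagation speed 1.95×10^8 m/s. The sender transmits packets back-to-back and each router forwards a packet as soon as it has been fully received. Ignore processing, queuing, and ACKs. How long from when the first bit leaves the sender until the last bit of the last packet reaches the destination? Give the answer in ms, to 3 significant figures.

Per-hop transmission t_tx = L/R = 12288/200000000 = 0.06144 ms.
Per-hop propagation t_prop = 4490/195000000 = 0.0230256 ms.
Pipeline fill: first packet needs 2·t_tx to clear all hops; remaining 35 packets each add one t_tx.
Total = (2+36-1)·t_tx + 2·t_prop = 37·0.06144 + 2·0.0230256 = 2.32 ms.

2.32 ms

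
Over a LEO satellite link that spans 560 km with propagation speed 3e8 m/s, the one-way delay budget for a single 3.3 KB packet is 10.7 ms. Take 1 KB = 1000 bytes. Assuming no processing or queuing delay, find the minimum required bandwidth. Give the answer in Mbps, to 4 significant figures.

2.989 Mbps

L = 26400 bits.
Propagation delay = 560000 / 300000000 = 1.86667 ms.
Transmission budget = 10.7 − 1.86667 = 8.83333 ms.
R ≥ L / t_tx = 26400 bits / 0.00883333 s = 2.989 Mbps.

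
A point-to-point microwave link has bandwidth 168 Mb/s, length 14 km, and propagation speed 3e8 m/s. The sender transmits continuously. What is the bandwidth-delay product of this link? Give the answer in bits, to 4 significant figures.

Propagation delay = 14000 / 300000000 = 4.66667e-05 s.
BDP = R × t_prop = 168000000 × 4.66667e-05 = 7840 bits.

7840 bits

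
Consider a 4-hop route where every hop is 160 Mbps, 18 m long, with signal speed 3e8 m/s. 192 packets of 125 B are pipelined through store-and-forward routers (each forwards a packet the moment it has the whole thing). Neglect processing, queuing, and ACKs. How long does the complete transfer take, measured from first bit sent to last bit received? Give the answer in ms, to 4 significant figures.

Per-hop transmission t_tx = L/R = 1000/160000000 = 0.00625 ms.
Per-hop propagation t_prop = 18/300000000 = 6e-05 ms.
Pipeline fill: first packet needs 4·t_tx to clear all hops; remaining 191 packets each add one t_tx.
Total = (4+192-1)·t_tx + 4·t_prop = 195·0.00625 + 4·6e-05 = 1.219 ms.

1.219 ms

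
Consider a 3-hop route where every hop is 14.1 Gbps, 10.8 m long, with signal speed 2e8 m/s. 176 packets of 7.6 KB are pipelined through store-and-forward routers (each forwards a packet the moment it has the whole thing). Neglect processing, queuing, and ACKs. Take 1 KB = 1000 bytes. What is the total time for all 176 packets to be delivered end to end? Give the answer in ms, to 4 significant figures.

0.7677 ms

Per-hop transmission t_tx = L/R = 60800/14100000000 = 0.00431206 ms.
Per-hop propagation t_prop = 10.8/200000000 = 5.4e-05 ms.
Pipeline fill: first packet needs 3·t_tx to clear all hops; remaining 175 packets each add one t_tx.
Total = (3+176-1)·t_tx + 3·t_prop = 178·0.00431206 + 3·5.4e-05 = 0.7677 ms.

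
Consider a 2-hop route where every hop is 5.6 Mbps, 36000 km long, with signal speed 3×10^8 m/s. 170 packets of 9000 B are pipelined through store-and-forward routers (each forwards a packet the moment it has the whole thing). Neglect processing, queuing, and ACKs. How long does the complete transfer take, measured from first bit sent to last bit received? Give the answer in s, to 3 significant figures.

Per-hop transmission t_tx = L/R = 72000/5600000 = 0.0128571 s.
Per-hop propagation t_prop = 36000000/300000000 = 0.12 s.
Pipeline fill: first packet needs 2·t_tx to clear all hops; remaining 169 packets each add one t_tx.
Total = (2+170-1)·t_tx + 2·t_prop = 171·0.0128571 + 2·0.12 = 2.44 s.

2.44 s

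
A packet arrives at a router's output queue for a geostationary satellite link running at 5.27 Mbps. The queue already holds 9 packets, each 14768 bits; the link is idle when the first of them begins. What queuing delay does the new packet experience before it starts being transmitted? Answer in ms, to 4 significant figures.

25.22 ms

Each queued packet: L/R = 14768/5270000 = 2.80228 ms.
9 queued → 25.2205 ms.
Queuing delay = 25.22 ms.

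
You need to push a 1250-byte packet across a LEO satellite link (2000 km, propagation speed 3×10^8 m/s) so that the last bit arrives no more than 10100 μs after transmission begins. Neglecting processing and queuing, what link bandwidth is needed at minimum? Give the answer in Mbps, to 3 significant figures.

2.91 Mbps

L = 10000 bits.
Propagation delay = 2000000 / 300000000 = 6666.67 μs.
Transmission budget = 10100 − 6666.67 = 3433.33 μs.
R ≥ L / t_tx = 10000 bits / 0.00343333 s = 2.91 Mbps.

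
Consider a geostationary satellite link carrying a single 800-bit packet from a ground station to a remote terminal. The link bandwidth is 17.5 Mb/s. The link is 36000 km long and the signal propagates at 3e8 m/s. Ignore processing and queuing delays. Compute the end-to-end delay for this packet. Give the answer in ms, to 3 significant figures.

Transmission delay = L/R = 800 / 17500000 = 0.0457143 ms.
Propagation delay = d/s = 36000000 m / 300000000 m/s = 120 ms.
Total = 120 ms.

120 ms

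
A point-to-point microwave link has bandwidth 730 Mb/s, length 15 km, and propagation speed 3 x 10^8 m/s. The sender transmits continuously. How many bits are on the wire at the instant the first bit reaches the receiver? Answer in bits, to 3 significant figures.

Propagation delay = 15000 / 300000000 = 5e-05 s.
BDP = R × t_prop = 730000000 × 5e-05 = 36500 bits.

36500 bits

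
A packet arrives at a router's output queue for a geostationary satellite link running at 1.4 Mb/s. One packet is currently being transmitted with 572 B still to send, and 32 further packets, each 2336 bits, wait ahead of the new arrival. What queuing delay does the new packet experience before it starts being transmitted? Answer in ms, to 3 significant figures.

56.7 ms

Each queued packet: L/R = 2336/1400000 = 1.66857 ms.
32 queued → 53.3943 ms.
Plus remaining 4576 bits of current packet: 3.26857 ms.
Queuing delay = 56.7 ms.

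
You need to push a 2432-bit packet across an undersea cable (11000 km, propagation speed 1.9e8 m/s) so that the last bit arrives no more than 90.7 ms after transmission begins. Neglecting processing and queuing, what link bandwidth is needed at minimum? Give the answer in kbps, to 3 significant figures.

74.1 kbps

Propagation delay = 11000000 / 190000000 = 57.8947 ms.
Transmission budget = 90.7 − 57.8947 = 32.8053 ms.
R ≥ L / t_tx = 2432 bits / 0.0328053 s = 74.1 kbps.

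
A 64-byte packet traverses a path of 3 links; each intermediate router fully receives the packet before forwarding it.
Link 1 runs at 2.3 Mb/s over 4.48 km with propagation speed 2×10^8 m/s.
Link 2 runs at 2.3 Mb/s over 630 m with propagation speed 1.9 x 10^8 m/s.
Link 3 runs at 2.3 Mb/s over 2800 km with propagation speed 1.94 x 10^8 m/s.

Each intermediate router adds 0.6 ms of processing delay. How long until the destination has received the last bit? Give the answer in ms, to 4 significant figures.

L = 64 × 8 = 512 bits.
Transmission delay per hop = L/R = 512/2300000 = 0.222609 ms; 3 hops → 0.667826 ms.
Propagation delays (d/s per hop): 0.0224, 0.00331579, 14.433 ms; sum = 14.4587 ms.
Processing at 2 router(s): 2 × 0.6 ms = 1.2 ms.
End-to-end = 16.33 ms.

16.33 ms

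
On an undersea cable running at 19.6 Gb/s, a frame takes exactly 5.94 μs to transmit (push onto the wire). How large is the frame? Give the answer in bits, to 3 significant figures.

116000 bits

L = R × t_tx = 19600000000 b/s × 5.94e-06 s = 116424 bits.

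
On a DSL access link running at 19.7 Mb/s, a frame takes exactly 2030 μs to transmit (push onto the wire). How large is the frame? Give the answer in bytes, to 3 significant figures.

5000 bytes

L = R × t_tx = 19700000 b/s × 0.00203 s = 39991 bits.
In bytes: 39991 / 8 = 5000 bytes.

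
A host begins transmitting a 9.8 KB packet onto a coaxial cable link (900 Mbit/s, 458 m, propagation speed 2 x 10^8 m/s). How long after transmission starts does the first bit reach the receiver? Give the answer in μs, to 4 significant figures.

2.290 μs

First bit experiences only propagation delay: d/s = 458/200000000 = 2.290 μs.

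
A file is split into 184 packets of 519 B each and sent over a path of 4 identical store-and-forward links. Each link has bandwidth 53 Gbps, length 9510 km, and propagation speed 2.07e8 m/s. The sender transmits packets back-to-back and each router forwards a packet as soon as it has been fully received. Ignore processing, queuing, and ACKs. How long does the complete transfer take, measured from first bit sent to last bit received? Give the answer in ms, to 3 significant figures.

Per-hop transmission t_tx = L/R = 4152/53000000000 = 7.83396e-05 ms.
Per-hop propagation t_prop = 9510000/2.07e+08 = 45.942 ms.
Pipeline fill: first packet needs 4·t_tx to clear all hops; remaining 183 packets each add one t_tx.
Total = (4+184-1)·t_tx + 4·t_prop = 187·7.83396e-05 + 4·45.942 = 184 ms.

184 ms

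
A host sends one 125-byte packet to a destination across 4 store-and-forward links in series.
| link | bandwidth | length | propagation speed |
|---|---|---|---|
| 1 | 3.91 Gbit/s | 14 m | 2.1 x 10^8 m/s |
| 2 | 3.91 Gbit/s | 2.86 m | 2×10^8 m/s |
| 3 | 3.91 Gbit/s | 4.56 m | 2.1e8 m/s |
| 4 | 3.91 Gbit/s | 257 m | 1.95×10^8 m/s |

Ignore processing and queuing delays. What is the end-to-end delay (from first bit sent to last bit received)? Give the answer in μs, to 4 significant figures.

L = 125 × 8 = 1000 bits.
Transmission delay per hop = L/R = 1000/3910000000 = 0.255754 μs; 4 hops → 1.02302 μs.
Propagation delays (d/s per hop): 0.0666667, 0.0143, 0.0217143, 1.31795 μs; sum = 1.42063 μs.
End-to-end = 2.444 μs.

2.444 μs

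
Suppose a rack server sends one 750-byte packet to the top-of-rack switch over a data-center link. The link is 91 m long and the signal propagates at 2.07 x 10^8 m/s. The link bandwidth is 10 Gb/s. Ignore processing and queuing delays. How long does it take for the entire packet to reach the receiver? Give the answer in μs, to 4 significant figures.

L = 750 × 8 = 6000 bits.
Transmission delay = L/R = 6000 / 10000000000 = 0.6 μs.
Propagation delay = d/s = 91 m / 2.07e+08 m/s = 0.439614 μs.
Total = 1.040 μs.

1.040 μs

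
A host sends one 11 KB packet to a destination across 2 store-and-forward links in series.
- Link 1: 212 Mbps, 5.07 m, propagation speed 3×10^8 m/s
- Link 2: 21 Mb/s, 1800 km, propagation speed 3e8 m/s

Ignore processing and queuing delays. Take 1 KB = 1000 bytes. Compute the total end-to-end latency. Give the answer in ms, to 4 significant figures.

L = 88000 bits.
Transmission delays (L/R per hop): 0.415094, 4.19048 ms; sum = 4.60557 ms.
Propagation delays (d/s per hop): 1.69e-05, 6 ms; sum = 6.00002 ms.
End-to-end = 10.61 ms.

10.61 ms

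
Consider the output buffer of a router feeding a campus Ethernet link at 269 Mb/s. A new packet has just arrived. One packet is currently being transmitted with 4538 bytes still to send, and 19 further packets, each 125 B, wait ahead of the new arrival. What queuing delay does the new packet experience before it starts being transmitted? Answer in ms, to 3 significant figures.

0.206 ms

Each queued packet: L/R = 1000/269000000 = 0.00371747 ms.
19 queued → 0.070632 ms.
Plus remaining 36304 bits of current packet: 0.134959 ms.
Queuing delay = 0.206 ms.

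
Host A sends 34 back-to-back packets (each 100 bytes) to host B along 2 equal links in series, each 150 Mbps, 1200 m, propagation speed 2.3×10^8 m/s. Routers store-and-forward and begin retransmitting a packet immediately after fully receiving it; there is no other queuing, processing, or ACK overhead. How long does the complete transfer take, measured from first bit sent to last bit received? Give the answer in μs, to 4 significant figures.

197.1 μs

Per-hop transmission t_tx = L/R = 800/150000000 = 5.33333 μs.
Per-hop propagation t_prop = 1200/2.3e+08 = 5.21739 μs.
Pipeline fill: first packet needs 2·t_tx to clear all hops; remaining 33 packets each add one t_tx.
Total = (2+34-1)·t_tx + 2·t_prop = 35·5.33333 + 2·5.21739 = 197.1 μs.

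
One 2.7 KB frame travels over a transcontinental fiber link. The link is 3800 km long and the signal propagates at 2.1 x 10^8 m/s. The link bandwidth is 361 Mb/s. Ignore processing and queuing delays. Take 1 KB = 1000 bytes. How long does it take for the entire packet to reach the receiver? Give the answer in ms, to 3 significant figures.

L = 21600 bits.
Transmission delay = L/R = 21600 / 361000000 = 0.0598338 ms.
Propagation delay = d/s = 3800000 m / 210000000 m/s = 18.0952 ms.
Total = 18.2 ms.

18.2 ms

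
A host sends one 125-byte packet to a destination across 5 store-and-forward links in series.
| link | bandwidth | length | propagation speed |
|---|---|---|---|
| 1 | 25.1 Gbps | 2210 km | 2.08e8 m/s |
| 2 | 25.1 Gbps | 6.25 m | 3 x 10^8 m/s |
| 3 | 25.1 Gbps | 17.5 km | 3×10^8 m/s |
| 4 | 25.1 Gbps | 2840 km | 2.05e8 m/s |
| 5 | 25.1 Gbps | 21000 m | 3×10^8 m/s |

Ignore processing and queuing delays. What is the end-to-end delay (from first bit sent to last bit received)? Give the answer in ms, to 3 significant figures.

L = 125 × 8 = 1000 bits.
Transmission delay per hop = L/R = 1000/25100000000 = 3.98406e-05 ms; 5 hops → 0.000199203 ms.
Propagation delays (d/s per hop): 10.625, 2.08333e-05, 0.0583333, 13.8537, 0.07 ms; sum = 24.607 ms.
End-to-end = 24.6 ms.

24.6 ms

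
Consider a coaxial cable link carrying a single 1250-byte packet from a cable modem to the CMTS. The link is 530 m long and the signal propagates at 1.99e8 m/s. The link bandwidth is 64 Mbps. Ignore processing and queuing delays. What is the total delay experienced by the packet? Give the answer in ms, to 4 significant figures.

0.1589 ms

L = 1250 × 8 = 10000 bits.
Transmission delay = L/R = 10000 / 64000000 = 0.15625 ms.
Propagation delay = d/s = 530 m / 199000000 m/s = 0.00266332 ms.
Total = 0.1589 ms.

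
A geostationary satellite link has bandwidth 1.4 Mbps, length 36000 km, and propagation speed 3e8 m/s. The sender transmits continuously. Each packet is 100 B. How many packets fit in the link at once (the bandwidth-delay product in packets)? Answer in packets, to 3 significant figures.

210 packets

Propagation delay = 36000000 / 300000000 = 0.12 s.
BDP = R × t_prop = 1400000 × 0.12 = 168000 bits.
In packets of 800 bits: 210 packets.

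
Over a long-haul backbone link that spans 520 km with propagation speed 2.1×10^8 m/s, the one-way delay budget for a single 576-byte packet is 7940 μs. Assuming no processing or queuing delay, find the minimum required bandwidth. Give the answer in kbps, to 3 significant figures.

L = 4608 bits.
Propagation delay = 520000 / 210000000 = 2476.19 μs.
Transmission budget = 7940 − 2476.19 = 5463.81 μs.
R ≥ L / t_tx = 4608 bits / 0.00546381 s = 843 kbps.

843 kbps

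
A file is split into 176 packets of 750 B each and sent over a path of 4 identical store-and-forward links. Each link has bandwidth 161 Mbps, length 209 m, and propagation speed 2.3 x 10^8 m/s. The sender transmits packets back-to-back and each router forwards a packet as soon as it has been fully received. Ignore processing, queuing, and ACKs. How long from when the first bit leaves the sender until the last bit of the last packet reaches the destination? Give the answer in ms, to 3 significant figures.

6.67 ms

Per-hop transmission t_tx = L/R = 6000/161000000 = 0.0372671 ms.
Per-hop propagation t_prop = 209/2.3e+08 = 0.000908696 ms.
Pipeline fill: first packet needs 4·t_tx to clear all hops; remaining 175 packets each add one t_tx.
Total = (4+176-1)·t_tx + 4·t_prop = 179·0.0372671 + 4·0.000908696 = 6.67 ms.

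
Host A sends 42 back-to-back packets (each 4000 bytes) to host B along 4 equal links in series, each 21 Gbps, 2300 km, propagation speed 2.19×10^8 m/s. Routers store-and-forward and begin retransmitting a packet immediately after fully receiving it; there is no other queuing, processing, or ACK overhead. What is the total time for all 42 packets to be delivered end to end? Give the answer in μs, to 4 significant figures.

Per-hop transmission t_tx = L/R = 32000/21000000000 = 1.52381 μs.
Per-hop propagation t_prop = 2300000/219000000 = 10502.3 μs.
Pipeline fill: first packet needs 4·t_tx to clear all hops; remaining 41 packets each add one t_tx.
Total = (4+42-1)·t_tx + 4·t_prop = 45·1.52381 + 4·10502.3 = 42080 μs.

42080 μs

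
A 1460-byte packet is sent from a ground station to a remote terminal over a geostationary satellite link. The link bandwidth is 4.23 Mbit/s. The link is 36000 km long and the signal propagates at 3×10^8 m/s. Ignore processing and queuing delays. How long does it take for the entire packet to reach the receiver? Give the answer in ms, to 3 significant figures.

L = 1460 × 8 = 11680 bits.
Transmission delay = L/R = 11680 / 4230000 = 2.76123 ms.
Propagation delay = d/s = 36000000 m / 300000000 m/s = 120 ms.
Total = 123 ms.

123 ms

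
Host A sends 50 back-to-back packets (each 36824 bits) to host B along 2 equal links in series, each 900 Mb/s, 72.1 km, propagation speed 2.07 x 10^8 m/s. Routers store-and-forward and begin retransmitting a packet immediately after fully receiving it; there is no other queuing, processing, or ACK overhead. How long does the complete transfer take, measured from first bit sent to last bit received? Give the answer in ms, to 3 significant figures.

Per-hop transmission t_tx = L/R = 36824/900000000 = 0.0409156 ms.
Per-hop propagation t_prop = 72100/2.07e+08 = 0.348309 ms.
Pipeline fill: first packet needs 2·t_tx to clear all hops; remaining 49 packets each add one t_tx.
Total = (2+50-1)·t_tx + 2·t_prop = 51·0.0409156 + 2·0.348309 = 2.78 ms.

2.78 ms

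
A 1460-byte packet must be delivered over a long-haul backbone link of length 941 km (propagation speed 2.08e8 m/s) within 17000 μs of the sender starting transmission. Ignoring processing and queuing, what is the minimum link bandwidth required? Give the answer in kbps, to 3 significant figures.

L = 11680 bits.
Propagation delay = 941000 / 208000000 = 4524.04 μs.
Transmission budget = 17000 − 4524.04 = 12476 μs.
R ≥ L / t_tx = 11680 bits / 0.012476 s = 936 kbps.

936 kbps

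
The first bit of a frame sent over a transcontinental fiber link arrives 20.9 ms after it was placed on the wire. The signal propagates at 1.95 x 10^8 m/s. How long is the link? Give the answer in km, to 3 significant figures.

d = s × t_prop = 195000000 × 0.0209 = 4080 km.

4080 km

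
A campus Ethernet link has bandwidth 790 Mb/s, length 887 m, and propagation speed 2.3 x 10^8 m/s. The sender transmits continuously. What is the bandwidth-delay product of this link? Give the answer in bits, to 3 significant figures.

3050 bits

Propagation delay = 887 / 2.3e+08 = 3.85652e-06 s.
BDP = R × t_prop = 790000000 × 3.85652e-06 = 3046.65 bits.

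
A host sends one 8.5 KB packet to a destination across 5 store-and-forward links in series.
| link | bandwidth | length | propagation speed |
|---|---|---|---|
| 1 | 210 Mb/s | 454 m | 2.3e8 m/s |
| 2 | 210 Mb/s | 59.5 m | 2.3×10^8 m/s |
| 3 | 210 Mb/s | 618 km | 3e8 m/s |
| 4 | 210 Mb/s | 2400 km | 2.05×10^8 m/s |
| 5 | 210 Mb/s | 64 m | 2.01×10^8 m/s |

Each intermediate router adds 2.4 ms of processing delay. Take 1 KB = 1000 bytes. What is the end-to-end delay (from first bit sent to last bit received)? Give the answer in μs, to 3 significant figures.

L = 68000 bits.
Transmission delay per hop = L/R = 68000/210000000 = 323.81 μs; 5 hops → 1619.05 μs.
Propagation delays (d/s per hop): 1.97391, 0.258696, 2060, 11707.3, 0.318408 μs; sum = 13769.9 μs.
Processing at 4 router(s): 4 × 2.4 ms = 9600 μs.
End-to-end = 25000 μs.

25000 μs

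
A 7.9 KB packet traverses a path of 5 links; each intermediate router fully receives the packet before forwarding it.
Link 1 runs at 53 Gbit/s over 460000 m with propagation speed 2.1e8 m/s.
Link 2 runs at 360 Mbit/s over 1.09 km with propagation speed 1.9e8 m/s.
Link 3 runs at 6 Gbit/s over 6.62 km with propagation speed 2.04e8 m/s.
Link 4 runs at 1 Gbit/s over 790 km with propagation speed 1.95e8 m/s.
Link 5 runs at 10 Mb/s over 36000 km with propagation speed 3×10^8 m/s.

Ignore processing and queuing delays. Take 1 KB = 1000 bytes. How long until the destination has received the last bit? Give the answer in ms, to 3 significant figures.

L = 63200 bits.
Transmission delays (L/R per hop): 0.00119245, 0.175556, 0.0105333, 0.0632, 6.32 ms; sum = 6.57048 ms.
Propagation delays (d/s per hop): 2.19048, 0.00573684, 0.032451, 4.05128, 120 ms; sum = 126.28 ms.
End-to-end = 133 ms.

133 ms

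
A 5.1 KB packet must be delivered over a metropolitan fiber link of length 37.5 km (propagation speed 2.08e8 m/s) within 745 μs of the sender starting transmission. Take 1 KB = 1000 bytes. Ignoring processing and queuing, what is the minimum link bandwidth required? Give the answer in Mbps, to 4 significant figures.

L = 40800 bits.
Propagation delay = 37500 / 208000000 = 180.288 μs.
Transmission budget = 745 − 180.288 = 564.712 μs.
R ≥ L / t_tx = 40800 bits / 0.000564712 s = 72.25 Mbps.

72.25 Mbps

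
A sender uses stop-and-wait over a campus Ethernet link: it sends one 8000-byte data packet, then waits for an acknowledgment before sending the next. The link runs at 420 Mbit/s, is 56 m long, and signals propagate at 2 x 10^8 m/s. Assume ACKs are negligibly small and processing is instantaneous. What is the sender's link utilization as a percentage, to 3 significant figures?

99.6 %

t_tx = L/R = 64000/420000000 = 0.000152381 s.
t_prop = 56/200000000 = 2.8e-07 s; RTT = 5.6e-07 s.
Cycle = t_tx + RTT = 0.000152941 s.
Utilization = t_tx / cycle = 0.000152381/0.000152941 = 99.6 %.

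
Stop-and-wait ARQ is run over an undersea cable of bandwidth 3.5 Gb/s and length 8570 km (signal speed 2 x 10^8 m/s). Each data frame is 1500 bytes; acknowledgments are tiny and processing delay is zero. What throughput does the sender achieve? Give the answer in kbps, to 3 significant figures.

t_tx = L/R = 12000/3500000000 = 3.42857e-06 s.
t_prop = 8570000/200000000 = 0.04285 s; RTT = 0.0857 s.
Cycle = t_tx + RTT = 0.0857034 s.
Throughput = L / cycle = 12000 / 0.0857034 = 140 kbps.

140 kbps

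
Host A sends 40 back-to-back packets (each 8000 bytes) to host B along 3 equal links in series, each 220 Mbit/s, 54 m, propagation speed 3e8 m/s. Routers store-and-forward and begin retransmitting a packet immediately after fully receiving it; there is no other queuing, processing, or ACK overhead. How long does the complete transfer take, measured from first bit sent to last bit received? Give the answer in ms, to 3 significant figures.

Per-hop transmission t_tx = L/R = 64000/220000000 = 0.290909 ms.
Per-hop propagation t_prop = 54/300000000 = 0.00018 ms.
Pipeline fill: first packet needs 3·t_tx to clear all hops; remaining 39 packets each add one t_tx.
Total = (3+40-1)·t_tx + 3·t_prop = 42·0.290909 + 3·0.00018 = 12.2 ms.

12.2 ms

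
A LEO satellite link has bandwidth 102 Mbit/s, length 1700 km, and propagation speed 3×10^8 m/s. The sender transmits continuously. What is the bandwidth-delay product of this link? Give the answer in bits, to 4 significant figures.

578000 bits

Propagation delay = 1700000 / 300000000 = 0.00566667 s.
BDP = R × t_prop = 102000000 × 0.00566667 = 578000 bits.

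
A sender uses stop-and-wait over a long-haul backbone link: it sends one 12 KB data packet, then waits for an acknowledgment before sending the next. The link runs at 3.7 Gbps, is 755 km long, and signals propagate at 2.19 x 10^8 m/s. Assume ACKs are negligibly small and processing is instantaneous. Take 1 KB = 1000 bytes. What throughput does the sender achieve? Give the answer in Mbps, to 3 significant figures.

13.9 Mbps

t_tx = L/R = 96000/3700000000 = 2.59459e-05 s.
t_prop = 755000/219000000 = 0.00344749 s; RTT = 0.00689498 s.
Cycle = t_tx + RTT = 0.00692092 s.
Throughput = L / cycle = 96000 / 0.00692092 = 13.9 Mbps.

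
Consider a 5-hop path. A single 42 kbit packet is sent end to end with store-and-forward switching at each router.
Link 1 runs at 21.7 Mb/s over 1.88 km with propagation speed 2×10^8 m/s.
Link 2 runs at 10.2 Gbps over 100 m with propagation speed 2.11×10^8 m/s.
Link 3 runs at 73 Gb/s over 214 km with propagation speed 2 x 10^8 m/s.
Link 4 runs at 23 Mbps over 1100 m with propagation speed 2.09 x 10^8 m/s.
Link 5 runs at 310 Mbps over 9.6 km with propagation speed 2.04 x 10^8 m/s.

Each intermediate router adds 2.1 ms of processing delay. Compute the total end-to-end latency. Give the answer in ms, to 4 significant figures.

L = 42000 bits.
Transmission delays (L/R per hop): 1.93548, 0.00411765, 0.000575342, 1.82609, 0.135484 ms; sum = 3.90175 ms.
Propagation delays (d/s per hop): 0.0094, 0.000473934, 1.07, 0.00526316, 0.0470588 ms; sum = 1.1322 ms.
Processing at 4 router(s): 4 × 2.1 ms = 8.4 ms.
End-to-end = 13.43 ms.

13.43 ms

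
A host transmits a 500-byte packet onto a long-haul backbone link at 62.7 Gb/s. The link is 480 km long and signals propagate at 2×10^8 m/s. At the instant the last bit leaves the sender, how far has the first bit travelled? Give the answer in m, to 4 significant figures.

t_tx = L/R = 4000/62700000000 = 6.37959e-08 s.
Distance = s × t_tx = 200000000 × 6.37959e-08 = 12.76 m.

12.76 m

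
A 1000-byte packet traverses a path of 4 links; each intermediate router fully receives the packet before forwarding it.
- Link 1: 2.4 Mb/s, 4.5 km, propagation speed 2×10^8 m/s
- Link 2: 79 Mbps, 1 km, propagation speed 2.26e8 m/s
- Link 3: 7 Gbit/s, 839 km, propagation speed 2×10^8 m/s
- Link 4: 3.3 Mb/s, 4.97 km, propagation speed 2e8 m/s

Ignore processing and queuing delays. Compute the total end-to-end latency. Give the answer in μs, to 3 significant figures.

10100 μs

L = 1000 × 8 = 8000 bits.
Transmission delays (L/R per hop): 3333.33, 101.266, 1.14286, 2424.24 μs; sum = 5859.98 μs.
Propagation delays (d/s per hop): 22.5, 4.42478, 4195, 24.85 μs; sum = 4246.77 μs.
End-to-end = 10100 μs.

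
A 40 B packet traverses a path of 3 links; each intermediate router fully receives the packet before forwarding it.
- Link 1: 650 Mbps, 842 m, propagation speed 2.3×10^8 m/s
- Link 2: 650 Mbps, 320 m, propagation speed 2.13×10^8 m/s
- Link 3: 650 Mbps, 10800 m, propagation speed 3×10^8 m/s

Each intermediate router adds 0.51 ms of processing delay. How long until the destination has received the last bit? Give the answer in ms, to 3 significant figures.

1.06 ms

L = 40 × 8 = 320 bits.
Transmission delay per hop = L/R = 320/650000000 = 0.000492308 ms; 3 hops → 0.00147692 ms.
Propagation delays (d/s per hop): 0.00366087, 0.00150235, 0.036 ms; sum = 0.0411632 ms.
Processing at 2 router(s): 2 × 0.51 ms = 1.02 ms.
End-to-end = 1.06 ms.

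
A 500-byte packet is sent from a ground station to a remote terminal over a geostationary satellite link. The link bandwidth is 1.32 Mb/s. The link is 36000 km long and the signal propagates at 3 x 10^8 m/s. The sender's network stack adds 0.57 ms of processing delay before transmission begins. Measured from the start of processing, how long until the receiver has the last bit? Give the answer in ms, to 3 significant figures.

124 ms

L = 500 × 8 = 4000 bits.
Transmission delay = L/R = 4000 / 1320000 = 3.0303 ms.
Propagation delay = d/s = 36000000 m / 300000000 m/s = 120 ms.
Plus processing delay 0.57 ms = 0.57 ms.
Total = 124 ms.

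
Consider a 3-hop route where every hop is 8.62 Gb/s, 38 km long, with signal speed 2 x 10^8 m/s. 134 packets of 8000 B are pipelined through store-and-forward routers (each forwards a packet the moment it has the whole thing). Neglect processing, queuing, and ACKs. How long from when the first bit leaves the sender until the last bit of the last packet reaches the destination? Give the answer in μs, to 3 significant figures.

1580 μs

Per-hop transmission t_tx = L/R = 64000/8620000000 = 7.42459 μs.
Per-hop propagation t_prop = 38000/200000000 = 190 μs.
Pipeline fill: first packet needs 3·t_tx to clear all hops; remaining 133 packets each add one t_tx.
Total = (3+134-1)·t_tx + 3·t_prop = 136·7.42459 + 3·190 = 1580 μs.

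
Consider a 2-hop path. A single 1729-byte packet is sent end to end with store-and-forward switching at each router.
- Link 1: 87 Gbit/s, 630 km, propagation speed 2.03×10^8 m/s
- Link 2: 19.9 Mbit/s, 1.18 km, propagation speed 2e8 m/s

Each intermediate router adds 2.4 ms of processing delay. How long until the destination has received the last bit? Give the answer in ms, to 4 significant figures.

L = 1729 × 8 = 13832 bits.
Transmission delays (L/R per hop): 0.000158989, 0.695075 ms; sum = 0.695234 ms.
Propagation delays (d/s per hop): 3.10345, 0.0059 ms; sum = 3.10935 ms.
Processing at 1 router(s): 1 × 2.4 ms = 2.4 ms.
End-to-end = 6.205 ms.

6.205 ms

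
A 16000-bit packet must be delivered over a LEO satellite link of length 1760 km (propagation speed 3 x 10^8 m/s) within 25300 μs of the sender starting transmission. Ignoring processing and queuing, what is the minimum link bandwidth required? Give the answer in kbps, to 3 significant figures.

Propagation delay = 1760000 / 300000000 = 5866.67 μs.
Transmission budget = 25300 − 5866.67 = 19433.3 μs.
R ≥ L / t_tx = 16000 bits / 0.0194333 s = 823 kbps.

823 kbps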